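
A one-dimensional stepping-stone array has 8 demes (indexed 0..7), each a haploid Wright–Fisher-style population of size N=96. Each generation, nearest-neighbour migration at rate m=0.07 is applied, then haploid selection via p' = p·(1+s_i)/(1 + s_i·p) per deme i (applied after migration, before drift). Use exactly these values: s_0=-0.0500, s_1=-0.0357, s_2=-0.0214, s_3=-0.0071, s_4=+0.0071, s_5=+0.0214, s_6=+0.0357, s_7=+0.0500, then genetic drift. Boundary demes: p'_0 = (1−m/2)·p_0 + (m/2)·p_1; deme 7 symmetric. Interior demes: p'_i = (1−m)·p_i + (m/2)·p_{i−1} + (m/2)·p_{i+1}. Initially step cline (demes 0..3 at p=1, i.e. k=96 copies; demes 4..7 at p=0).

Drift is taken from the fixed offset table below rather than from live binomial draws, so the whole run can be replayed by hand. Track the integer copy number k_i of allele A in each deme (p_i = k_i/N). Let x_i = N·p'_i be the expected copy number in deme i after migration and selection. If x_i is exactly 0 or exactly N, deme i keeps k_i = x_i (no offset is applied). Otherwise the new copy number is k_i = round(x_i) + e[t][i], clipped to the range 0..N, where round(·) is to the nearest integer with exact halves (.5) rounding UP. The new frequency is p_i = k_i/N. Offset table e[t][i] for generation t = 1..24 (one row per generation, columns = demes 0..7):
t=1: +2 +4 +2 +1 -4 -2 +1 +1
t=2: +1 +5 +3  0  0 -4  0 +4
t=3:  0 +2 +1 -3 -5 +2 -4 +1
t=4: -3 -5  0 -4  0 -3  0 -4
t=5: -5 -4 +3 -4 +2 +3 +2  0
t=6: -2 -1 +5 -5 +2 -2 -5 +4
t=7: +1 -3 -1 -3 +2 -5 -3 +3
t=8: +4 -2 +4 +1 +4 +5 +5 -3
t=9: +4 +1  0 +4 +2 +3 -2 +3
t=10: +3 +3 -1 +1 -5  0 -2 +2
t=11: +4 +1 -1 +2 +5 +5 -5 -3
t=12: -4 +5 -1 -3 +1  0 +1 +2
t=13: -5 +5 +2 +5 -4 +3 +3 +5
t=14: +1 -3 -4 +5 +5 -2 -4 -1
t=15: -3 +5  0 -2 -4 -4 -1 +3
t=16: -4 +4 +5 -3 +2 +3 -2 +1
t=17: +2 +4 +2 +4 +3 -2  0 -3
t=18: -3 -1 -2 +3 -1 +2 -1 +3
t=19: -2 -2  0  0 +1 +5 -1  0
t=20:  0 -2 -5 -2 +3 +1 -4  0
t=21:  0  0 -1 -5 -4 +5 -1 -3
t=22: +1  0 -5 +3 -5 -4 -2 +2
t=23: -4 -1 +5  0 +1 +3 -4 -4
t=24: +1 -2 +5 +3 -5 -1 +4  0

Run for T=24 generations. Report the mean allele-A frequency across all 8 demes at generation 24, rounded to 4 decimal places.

t=0: k=[96 96 96 96 0 0 0 0]
t=1: x=[96.0000 96.0000 96.0000 92.6168 3.3830 0.0000 0.0000 0.0000] k=[96 96 96 94 0 0 0 0]
t=2: x=[96.0000 96.0000 95.9285 90.7447 3.3126 0.0000 0.0000 0.0000] k=[96 96 96 91 3 0 0 0]
t=3: x=[96.0000 96.0000 95.8212 88.0432 6.0148 0.1072 0.0000 0.0000] k=[96 96 96 85 1 2 0 0]
t=4: x=[96.0000 96.0000 95.6066 82.3618 4.0020 1.9347 0.0725 0.0000] k=[96 96 96 78 4 0 0 0]
t=5: x=[96.0000 96.0000 95.3563 75.9271 6.4927 0.1430 0.0000 0.0000] k=[96 96 96 72 8 3 0 0]
t=6: x=[96.0000 96.0000 95.1418 70.4667 10.1289 3.1336 0.1087 0.0000] k=[96 96 96 65 12 1 0 0]
t=7: x=[96.0000 96.0000 94.8915 64.0784 13.5521 1.3785 0.0362 0.0000] k=[96 96 94 61 16 0 0 0]
t=8: x=[96.0000 95.9274 92.8498 60.4206 17.1143 0.5719 0.0000 0.0000] k=[96 94 96 61 21 6 0 0]
t=9: x=[95.9263 94.0725 94.6771 60.6660 21.9947 6.4411 0.2175 0.0000] k=[96 95 95 65 24 9 0 0]
t=10: x=[95.9632 94.9996 93.9061 64.4643 25.0407 9.3878 0.3262 0.0000] k=[96 96 93 65 20 9 0 0]
t=11: x=[96.0000 95.8911 92.0438 64.2538 21.3071 9.2454 0.3262 0.0000] k=[96 96 91 66 26 14 0 0]
t=12: x=[96.0000 95.8185 90.1829 65.3265 27.1174 14.1841 0.5074 0.0000] k=[96 96 89 62 28 14 2 0]
t=13: x=[96.0000 95.7460 88.1454 61.5979 28.8425 14.3262 2.4318 0.0735] k=[96 96 90 67 25 17 5 5]
t=14: x=[96.0000 95.7822 89.2709 66.1887 26.3250 17.1563 5.6022 5.2364] k=[96 93 85 71 31 15 2 4]
t=15: x=[95.8895 92.7115 84.5740 69.9550 31.9907 15.3765 2.6127 4.1181] k=[93 96 85 68 28 11 2 7]
t=16: x=[92.9575 95.4920 84.5740 67.0511 28.9478 11.4925 2.5765 7.1409] k=[89 96 90 64 31 14 1 8]
t=17: x=[88.9157 95.5282 89.1639 63.6022 31.7101 14.3972 1.7596 8.1100] k=[91 96 91 68 35 12 2 5]
t=18: x=[90.9345 95.6371 90.2543 67.5074 35.5082 12.6863 2.5403 5.1267] k=[88 95 88 71 35 15 2 8]
t=19: x=[87.8714 94.4557 87.4836 70.2008 35.7185 15.5185 2.7574 8.1464] k=[86 92 87 70 37 21 2 8]
t=20: x=[85.7498 91.4603 86.3946 69.3029 37.7569 21.2432 2.9745 8.1464] k=[86 89 81 67 41 22 0 8]
t=21: x=[85.6404 88.3633 80.5111 66.4344 41.4115 22.2549 1.0871 8.0735] k=[86 88 80 61 37 27 0 5]
t=22: x=[85.6040 87.3687 79.3190 60.6660 37.6518 26.8122 1.1595 5.0536] k=[87 87 74 64 33 23 0 7]
t=23: x=[86.5728 86.2306 73.7372 63.1111 33.8900 22.9123 1.0871 7.0679] k=[83 85 79 63 35 26 0 3]
t=24: x=[82.4853 84.3531 78.3404 62.4246 35.8237 25.8025 1.0508 3.0352] k=[83 82 83 65 31 25 5 3]

0.4909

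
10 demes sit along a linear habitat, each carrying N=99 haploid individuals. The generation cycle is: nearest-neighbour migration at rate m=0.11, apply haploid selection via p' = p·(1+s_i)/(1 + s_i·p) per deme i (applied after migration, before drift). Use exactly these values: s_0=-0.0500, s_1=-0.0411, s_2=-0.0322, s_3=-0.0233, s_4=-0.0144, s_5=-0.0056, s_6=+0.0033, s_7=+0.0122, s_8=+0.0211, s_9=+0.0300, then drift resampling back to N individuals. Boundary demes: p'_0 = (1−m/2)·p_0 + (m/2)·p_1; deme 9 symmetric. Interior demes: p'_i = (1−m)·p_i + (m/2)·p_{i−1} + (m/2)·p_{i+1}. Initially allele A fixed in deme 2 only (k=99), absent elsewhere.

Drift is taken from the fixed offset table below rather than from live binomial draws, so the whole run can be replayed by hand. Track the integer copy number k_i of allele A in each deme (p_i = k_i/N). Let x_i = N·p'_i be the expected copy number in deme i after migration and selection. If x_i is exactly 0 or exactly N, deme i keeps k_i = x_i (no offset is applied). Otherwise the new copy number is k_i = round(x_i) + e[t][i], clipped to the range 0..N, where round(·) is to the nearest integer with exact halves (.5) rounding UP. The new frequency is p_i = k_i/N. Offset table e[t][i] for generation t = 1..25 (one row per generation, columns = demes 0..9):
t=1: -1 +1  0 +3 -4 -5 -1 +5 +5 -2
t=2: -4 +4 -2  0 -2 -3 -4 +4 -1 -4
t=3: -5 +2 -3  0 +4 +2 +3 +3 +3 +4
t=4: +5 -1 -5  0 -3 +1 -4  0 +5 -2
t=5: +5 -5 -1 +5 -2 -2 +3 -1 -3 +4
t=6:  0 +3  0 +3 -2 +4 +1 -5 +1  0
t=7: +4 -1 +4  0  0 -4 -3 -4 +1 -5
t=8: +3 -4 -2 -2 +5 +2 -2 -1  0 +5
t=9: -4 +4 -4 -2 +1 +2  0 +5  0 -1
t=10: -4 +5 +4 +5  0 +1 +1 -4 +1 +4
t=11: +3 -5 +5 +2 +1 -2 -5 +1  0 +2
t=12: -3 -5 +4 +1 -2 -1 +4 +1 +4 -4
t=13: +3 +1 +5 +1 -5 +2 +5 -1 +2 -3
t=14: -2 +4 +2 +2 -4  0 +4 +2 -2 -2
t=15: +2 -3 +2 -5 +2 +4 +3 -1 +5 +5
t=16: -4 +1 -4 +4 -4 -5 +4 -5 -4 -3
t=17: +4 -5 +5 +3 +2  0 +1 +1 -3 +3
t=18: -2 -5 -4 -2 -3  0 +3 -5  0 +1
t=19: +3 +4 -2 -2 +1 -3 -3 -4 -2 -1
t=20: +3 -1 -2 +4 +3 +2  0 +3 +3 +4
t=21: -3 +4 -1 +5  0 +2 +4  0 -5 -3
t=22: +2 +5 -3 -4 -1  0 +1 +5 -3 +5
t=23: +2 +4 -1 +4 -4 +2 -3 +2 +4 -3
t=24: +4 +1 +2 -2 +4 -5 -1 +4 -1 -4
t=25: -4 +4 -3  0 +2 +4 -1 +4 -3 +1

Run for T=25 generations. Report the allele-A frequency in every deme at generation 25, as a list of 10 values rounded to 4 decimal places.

[0.1414, 0.2626, 0.1515, 0.2020, 0.1313, 0.1010, 0.0909, 0.1818, 0.0303, 0.0505]

t=0: k=[0 0 99 0 0 0 0 0 0 0]
t=1: x=[0.0000 5.2330 87.7887 5.3250 0.0000 0.0000 0.0000 0.0000 0.0000 0.0000] k=[0 6 88 8 0 0 0 0 0 0]
t=2: x=[0.3136 9.8030 78.5643 11.7143 0.4337 0.0000 0.0000 0.0000 0.0000 0.0000] k=[0 14 77 12 0 0 0 0 0 0]
t=3: x=[0.7318 16.1206 69.2838 14.6188 0.6506 0.0000 0.0000 0.0000 0.0000 0.0000] k=[0 18 66 15 5 0 0 0 0 0]
t=4: x=[0.9410 18.9974 59.7826 16.9217 5.2030 0.2735 0.0000 0.0000 0.0000 0.0000] k=[6 18 55 17 2 1 0 0 0 0]
t=5: x=[6.3484 18.7293 50.0653 17.9164 2.7312 0.9945 0.0552 0.0000 0.0000 0.0000] k=[11 14 49 23 1 0 3 0 0 0]
t=6: x=[10.6669 15.2118 44.8409 22.8036 2.1246 0.2188 2.6786 0.1670 0.0000 0.0000] k=[11 18 45 26 0 4 4 0 0 0]
t=7: x=[10.8783 18.4614 41.6782 25.1699 1.6266 3.7596 3.7920 0.2227 0.0000 0.0000] k=[15 17 46 25 2 0 1 0 0 0]
t=8: x=[14.4649 17.8623 42.4546 24.4533 3.1110 0.1641 0.8929 0.0557 0.0000 0.0000] k=[17 14 40 22 8 2 0 0 0 0]
t=9: x=[16.1304 15.0515 36.8200 21.8164 8.3287 2.2078 0.1104 0.0000 0.0000 0.0000] k=[12 19 33 20 9 4 0 0 0 0]
t=10: x=[11.8398 18.7391 30.8161 19.7348 9.2081 4.0332 0.2207 0.0000 0.0000 0.0000] k=[8 24 35 25 9 5 1 0 0 0]
t=11: x=[8.4740 22.9762 33.1198 24.2359 9.5343 4.9734 1.1688 0.0557 0.0000 0.0000] k=[11 18 38 26 11 3 0 1 0 0]
t=12: x=[10.8783 18.0863 35.4914 25.3874 11.2397 3.2573 0.2207 0.9008 0.0562 0.0000] k=[8 13 39 26 9 2 4 2 4 0]
t=13: x=[7.8942 13.6535 36.1010 25.3330 9.4256 2.4814 3.7920 2.2465 3.7445 0.2266] k=[11 15 41 26 4 4 9 1 6 0]
t=14: x=[10.7197 15.6491 37.9760 25.1699 5.1389 4.2521 8.3100 1.7356 5.5025 0.3399] k=[9 20 40 27 1 4 12 4 4 0]
t=15: x=[9.1692 19.8213 37.4202 25.8324 2.5586 4.2521 11.1526 4.4917 3.8567 0.2266] k=[11 17 39 21 5 8 14 3 9 5]
t=16: x=[10.8254 17.2734 36.0465 20.7211 5.9632 8.1230 13.1024 3.9811 8.6128 5.3681] k=[7 18 32 25 2 3 17 0 5 2]
t=17: x=[7.2526 17.5508 30.1543 23.6925 3.2738 3.6950 15.3377 1.2246 4.6517 2.2285] k=[11 13 35 27 5 4 16 2 2 5]
t=18: x=[10.6141 13.6001 32.6301 25.7780 6.0718 4.6898 14.6110 2.8028 2.2097 4.9728] k=[9 9 29 24 3 5 18 0 2 6]
t=19: x=[8.5890 9.7257 26.9779 22.7048 4.2062 5.5754 16.3399 1.1133 2.1536 5.9430] k=[12 14 25 21 5 3 13 0 0 5]
t=20: x=[11.5753 13.9834 23.5820 19.9616 5.6917 3.6403 11.7691 0.7237 0.2808 4.8598] k=[15 13 22 24 9 6 12 4 3 9]
t=21: x=[14.2527 13.1199 21.0671 22.6505 9.5343 6.4610 11.2628 4.4361 3.4539 8.9067] k=[11 17 20 28 10 8 15 4 0 6]
t=22: x=[10.8254 16.2567 19.7524 26.1142 10.7403 8.4515 14.0497 4.4361 0.5615 5.8301] k=[13 21 17 22 10 8 15 9 0 11]
t=23: x=[12.8553 19.6701 17.0286 20.6767 10.4141 8.4515 14.3253 8.9331 1.1229 10.6732] k=[15 24 16 25 6 10 11 11 5 8]
t=24: x=[14.8364 22.3309 16.4805 23.0406 7.1680 9.7854 10.9771 10.7860 5.6044 8.0509] k=[19 23 18 21 11 5 10 15 5 4]
t=25: x=[18.4380 21.7836 17.9539 19.9074 11.0765 5.5754 10.0297 14.3229 5.6044 4.1715] k=[14 26 15 20 13 10 9 18 3 5]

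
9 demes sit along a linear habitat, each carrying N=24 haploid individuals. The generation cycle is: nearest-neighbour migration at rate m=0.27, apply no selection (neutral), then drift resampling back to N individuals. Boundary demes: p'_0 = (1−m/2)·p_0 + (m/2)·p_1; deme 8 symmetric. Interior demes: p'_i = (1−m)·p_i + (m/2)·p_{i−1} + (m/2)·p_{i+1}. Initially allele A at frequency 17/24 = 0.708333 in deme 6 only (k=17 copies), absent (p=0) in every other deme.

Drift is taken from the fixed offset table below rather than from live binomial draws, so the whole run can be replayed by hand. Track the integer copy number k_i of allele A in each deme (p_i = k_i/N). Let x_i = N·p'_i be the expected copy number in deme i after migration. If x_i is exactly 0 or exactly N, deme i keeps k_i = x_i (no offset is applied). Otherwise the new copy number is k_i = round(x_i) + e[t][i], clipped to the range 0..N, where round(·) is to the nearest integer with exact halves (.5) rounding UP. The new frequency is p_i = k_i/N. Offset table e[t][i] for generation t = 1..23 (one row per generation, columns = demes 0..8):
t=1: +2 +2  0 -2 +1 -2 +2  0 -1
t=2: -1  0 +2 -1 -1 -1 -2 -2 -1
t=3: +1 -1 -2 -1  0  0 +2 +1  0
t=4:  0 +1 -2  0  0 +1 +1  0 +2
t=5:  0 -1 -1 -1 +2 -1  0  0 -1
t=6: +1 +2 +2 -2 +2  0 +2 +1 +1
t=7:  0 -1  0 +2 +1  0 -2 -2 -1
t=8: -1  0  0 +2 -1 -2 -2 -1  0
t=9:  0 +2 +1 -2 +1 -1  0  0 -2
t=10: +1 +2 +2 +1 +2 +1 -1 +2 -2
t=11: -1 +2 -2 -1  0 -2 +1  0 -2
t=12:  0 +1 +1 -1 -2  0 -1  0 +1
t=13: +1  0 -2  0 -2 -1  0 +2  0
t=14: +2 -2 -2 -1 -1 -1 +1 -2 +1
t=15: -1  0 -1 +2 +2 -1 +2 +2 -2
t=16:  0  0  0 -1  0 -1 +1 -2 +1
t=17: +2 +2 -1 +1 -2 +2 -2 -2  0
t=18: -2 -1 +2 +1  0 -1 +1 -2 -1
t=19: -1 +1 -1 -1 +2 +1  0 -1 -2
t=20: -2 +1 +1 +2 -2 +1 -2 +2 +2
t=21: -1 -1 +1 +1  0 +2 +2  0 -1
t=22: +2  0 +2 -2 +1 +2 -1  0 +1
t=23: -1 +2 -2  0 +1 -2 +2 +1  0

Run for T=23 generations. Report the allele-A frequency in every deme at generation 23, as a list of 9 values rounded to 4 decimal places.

t=0: k=[0 0 0 0 0 0 17 0 0]
t=1: x=[0.0000 0.0000 0.0000 0.0000 0.0000 2.2950 12.4100 2.2950 0.0000] k=[0 0 0 0 0 0 14 2 0]
t=2: x=[0.0000 0.0000 0.0000 0.0000 0.0000 1.8900 10.4900 3.3500 0.2700] k=[0 0 0 0 0 1 8 1 0]
t=3: x=[0.0000 0.0000 0.0000 0.0000 0.1350 1.8100 6.1100 1.8100 0.1350] k=[0 0 0 0 0 2 8 3 0]
t=4: x=[0.0000 0.0000 0.0000 0.0000 0.2700 2.5400 6.5150 3.2700 0.4050] k=[0 0 0 0 0 4 8 3 2]
t=5: x=[0.0000 0.0000 0.0000 0.0000 0.5400 4.0000 6.7850 3.5400 2.1350] k=[0 0 0 0 3 3 7 4 1]
t=6: x=[0.0000 0.0000 0.0000 0.4050 2.5950 3.5400 6.0550 4.0000 1.4050] k=[0 0 0 0 5 4 8 5 2]
t=7: x=[0.0000 0.0000 0.0000 0.6750 4.1900 4.6750 7.0550 5.0000 2.4050] k=[0 0 0 3 5 5 5 3 1]
t=8: x=[0.0000 0.0000 0.4050 2.8650 4.7300 5.0000 4.7300 3.0000 1.2700] k=[0 0 0 5 4 3 3 2 1]
t=9: x=[0.0000 0.0000 0.6750 4.1900 4.0000 3.1350 2.8650 2.0000 1.1350] k=[0 0 2 2 5 2 3 2 0]
t=10: x=[0.0000 0.2700 1.7300 2.4050 4.1900 2.5400 2.7300 1.8650 0.2700] k=[0 2 4 3 6 4 2 4 0]
t=11: x=[0.2700 2.0000 3.5950 3.5400 5.3250 4.0000 2.5400 3.1900 0.5400] k=[0 4 2 3 5 2 4 3 0]
t=12: x=[0.5400 3.1900 2.4050 3.1350 4.3250 2.6750 3.5950 2.7300 0.4050] k=[1 4 3 2 2 3 3 3 1]
t=13: x=[1.4050 3.4600 3.0000 2.1350 2.1350 2.8650 3.0000 2.7300 1.2700] k=[2 3 1 2 0 2 3 5 1]
t=14: x=[2.1350 2.5950 1.4050 1.5950 0.5400 1.8650 3.1350 4.1900 1.5400] k=[4 1 0 1 0 1 4 2 3]
t=15: x=[3.5950 1.2700 0.2700 0.7300 0.2700 1.2700 3.3250 2.4050 2.8650] k=[3 1 0 3 2 0 5 4 1]
t=16: x=[2.7300 1.1350 0.5400 2.4600 1.8650 0.9450 4.1900 3.7300 1.4050] k=[3 1 1 1 2 0 5 2 2]
t=17: x=[2.7300 1.2700 1.0000 1.1350 1.5950 0.9450 3.9200 2.4050 2.0000] k=[5 3 0 2 0 3 2 0 2]
t=18: x=[4.7300 2.8650 0.6750 1.4600 0.6750 2.4600 1.8650 0.5400 1.7300] k=[3 2 3 2 1 1 3 0 1]
t=19: x=[2.8650 2.2700 2.7300 2.0000 1.1350 1.2700 2.3250 0.5400 0.8650] k=[2 3 2 1 3 2 2 0 0]
t=20: x=[2.1350 2.7300 2.0000 1.4050 2.5950 2.1350 1.7300 0.2700 0.0000] k=[0 4 3 3 1 3 0 2 0]
t=21: x=[0.5400 3.3250 3.1350 2.7300 1.5400 2.3250 0.6750 1.4600 0.2700] k=[0 2 4 4 2 4 3 1 0]
t=22: x=[0.2700 2.0000 3.7300 3.7300 2.5400 3.5950 2.8650 1.1350 0.1350] k=[2 2 6 2 4 6 2 1 1]
t=23: x=[2.0000 2.5400 4.9200 2.8100 4.0000 5.1900 2.4050 1.1350 1.0000] k=[1 5 3 3 5 3 4 2 1]

[0.0417, 0.2083, 0.1250, 0.1250, 0.2083, 0.1250, 0.1667, 0.0833, 0.0417]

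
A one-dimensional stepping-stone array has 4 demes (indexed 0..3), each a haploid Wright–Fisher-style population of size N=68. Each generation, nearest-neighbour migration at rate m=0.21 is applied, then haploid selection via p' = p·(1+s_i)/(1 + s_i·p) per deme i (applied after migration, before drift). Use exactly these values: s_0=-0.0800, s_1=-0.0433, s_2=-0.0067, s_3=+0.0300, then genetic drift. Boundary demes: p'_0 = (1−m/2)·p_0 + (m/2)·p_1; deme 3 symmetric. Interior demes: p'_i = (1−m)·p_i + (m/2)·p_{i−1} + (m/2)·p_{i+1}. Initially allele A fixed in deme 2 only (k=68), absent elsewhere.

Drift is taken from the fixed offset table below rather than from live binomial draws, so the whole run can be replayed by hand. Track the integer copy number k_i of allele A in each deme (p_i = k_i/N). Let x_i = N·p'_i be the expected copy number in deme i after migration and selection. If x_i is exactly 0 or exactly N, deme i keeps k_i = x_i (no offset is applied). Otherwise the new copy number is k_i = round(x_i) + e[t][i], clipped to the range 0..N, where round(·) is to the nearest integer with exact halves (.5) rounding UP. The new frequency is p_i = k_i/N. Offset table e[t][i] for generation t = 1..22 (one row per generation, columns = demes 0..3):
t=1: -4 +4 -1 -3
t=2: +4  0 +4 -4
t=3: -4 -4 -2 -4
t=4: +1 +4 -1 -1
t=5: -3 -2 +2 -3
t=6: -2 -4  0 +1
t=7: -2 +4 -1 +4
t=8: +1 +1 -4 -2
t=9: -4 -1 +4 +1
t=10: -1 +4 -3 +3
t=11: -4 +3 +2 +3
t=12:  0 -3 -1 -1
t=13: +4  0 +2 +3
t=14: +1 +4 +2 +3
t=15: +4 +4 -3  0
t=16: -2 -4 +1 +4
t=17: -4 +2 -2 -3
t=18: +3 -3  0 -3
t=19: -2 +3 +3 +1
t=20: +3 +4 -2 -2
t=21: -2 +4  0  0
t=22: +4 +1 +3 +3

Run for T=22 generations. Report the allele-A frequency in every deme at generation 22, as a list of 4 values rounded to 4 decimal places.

[0.1765, 0.2794, 0.3235, 0.3824]

t=0: k=[0 0 68 0]
t=1: x=[0.0000 6.8620 53.6440 7.3311] k=[0 11 53 4]
t=2: x=[1.0640 13.7627 43.3394 9.3815] k=[5 14 47 5]
t=3: x=[5.5079 15.9727 39.0133 9.6522] k=[2 12 37 6]
t=4: x=[2.8161 13.1004 31.0066 9.4939] k=[4 17 30 8]
t=5: x=[4.9672 16.4419 26.2166 10.5712] k=[2 14 28 8]
t=6: x=[3.0107 13.7188 24.3249 10.3569] k=[1 10 24 11]
t=7: x=[1.7935 10.1372 21.0671 12.6669] k=[0 14 20 17]
t=8: x=[1.3547 12.6966 18.9629 17.6992] k=[2 14 15 16]
t=9: x=[3.0107 12.3902 14.9216 16.2578] k=[0 11 19 17]
t=10: x=[1.0640 10.2924 17.8613 17.5927] k=[0 14 15 21]
t=11: x=[1.3547 12.1859 15.4446 20.7942] k=[0 15 17 24]
t=12: x=[1.4517 13.1589 17.4377 23.7195] k=[1 10 16 23]
t=13: x=[1.7935 9.3231 16.0225 22.7099] k=[6 9 18 26]
t=14: x=[5.8533 9.2699 17.8065 25.6303] k=[7 13 20 29]
t=15: x=[7.0832 12.6431 20.1146 28.5434] k=[11 17 17 29]
t=16: x=[10.8480 15.8261 18.1703 28.2268] k=[9 12 19 32]
t=17: x=[8.6648 11.9769 19.5363 31.1333] k=[5 14 18 28]
t=18: x=[5.5079 13.0031 18.5392 27.4323] k=[9 10 19 24]
t=19: x=[8.4673 10.4427 18.4894 23.9314] k=[6 13 21 25]
t=20: x=[6.2457 12.6431 20.4836 25.0458] k=[9 17 18 23]
t=21: x=[9.1588 15.7236 18.3299 22.9220] k=[7 20 18 23]
t=22: x=[7.7723 17.8365 18.6439 22.9220] k=[12 19 22 26]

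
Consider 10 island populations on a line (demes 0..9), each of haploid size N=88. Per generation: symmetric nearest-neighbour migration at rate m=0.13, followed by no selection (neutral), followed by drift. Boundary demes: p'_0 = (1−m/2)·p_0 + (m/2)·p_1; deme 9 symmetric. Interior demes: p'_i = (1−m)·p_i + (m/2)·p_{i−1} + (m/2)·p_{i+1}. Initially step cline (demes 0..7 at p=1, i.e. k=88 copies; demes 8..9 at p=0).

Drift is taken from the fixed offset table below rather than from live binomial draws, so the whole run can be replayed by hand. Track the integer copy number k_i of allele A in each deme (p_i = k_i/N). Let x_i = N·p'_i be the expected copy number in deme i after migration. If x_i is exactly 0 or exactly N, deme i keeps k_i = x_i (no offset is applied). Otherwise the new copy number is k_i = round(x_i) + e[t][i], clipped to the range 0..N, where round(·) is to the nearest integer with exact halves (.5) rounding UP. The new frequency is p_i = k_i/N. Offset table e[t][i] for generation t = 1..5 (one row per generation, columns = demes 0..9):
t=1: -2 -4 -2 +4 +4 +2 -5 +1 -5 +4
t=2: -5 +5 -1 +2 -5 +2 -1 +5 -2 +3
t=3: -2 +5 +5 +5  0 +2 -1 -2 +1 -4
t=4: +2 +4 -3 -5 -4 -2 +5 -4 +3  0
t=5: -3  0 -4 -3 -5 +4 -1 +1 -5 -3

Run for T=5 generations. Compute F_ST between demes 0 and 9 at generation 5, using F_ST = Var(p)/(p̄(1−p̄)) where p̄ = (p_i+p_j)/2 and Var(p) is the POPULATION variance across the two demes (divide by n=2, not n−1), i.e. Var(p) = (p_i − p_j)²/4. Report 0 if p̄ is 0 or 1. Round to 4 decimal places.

1.0000

t=0: k=[88 88 88 88 88 88 88 88 0 0]
t=1: x=[88.0000 88.0000 88.0000 88.0000 88.0000 88.0000 88.0000 82.2800 5.7200 0.0000] k=[88 88 88 88 88 88 88 83 1 0]
t=2: x=[88.0000 88.0000 88.0000 88.0000 88.0000 88.0000 87.6750 77.9950 6.2650 0.0650] k=[88 88 88 88 88 88 87 83 4 3]
t=3: x=[88.0000 88.0000 88.0000 88.0000 88.0000 87.9350 86.8050 78.1250 9.0700 3.0650] k=[88 88 88 88 88 88 86 76 10 0]
t=4: x=[88.0000 88.0000 88.0000 88.0000 88.0000 87.8700 85.4800 72.3600 13.6400 0.6500] k=[88 88 88 88 88 86 88 68 17 1]
t=5: x=[88.0000 88.0000 88.0000 88.0000 87.8700 86.2600 86.5700 65.9850 19.2750 2.0400] k=[88 88 88 88 83 88 86 67 14 0]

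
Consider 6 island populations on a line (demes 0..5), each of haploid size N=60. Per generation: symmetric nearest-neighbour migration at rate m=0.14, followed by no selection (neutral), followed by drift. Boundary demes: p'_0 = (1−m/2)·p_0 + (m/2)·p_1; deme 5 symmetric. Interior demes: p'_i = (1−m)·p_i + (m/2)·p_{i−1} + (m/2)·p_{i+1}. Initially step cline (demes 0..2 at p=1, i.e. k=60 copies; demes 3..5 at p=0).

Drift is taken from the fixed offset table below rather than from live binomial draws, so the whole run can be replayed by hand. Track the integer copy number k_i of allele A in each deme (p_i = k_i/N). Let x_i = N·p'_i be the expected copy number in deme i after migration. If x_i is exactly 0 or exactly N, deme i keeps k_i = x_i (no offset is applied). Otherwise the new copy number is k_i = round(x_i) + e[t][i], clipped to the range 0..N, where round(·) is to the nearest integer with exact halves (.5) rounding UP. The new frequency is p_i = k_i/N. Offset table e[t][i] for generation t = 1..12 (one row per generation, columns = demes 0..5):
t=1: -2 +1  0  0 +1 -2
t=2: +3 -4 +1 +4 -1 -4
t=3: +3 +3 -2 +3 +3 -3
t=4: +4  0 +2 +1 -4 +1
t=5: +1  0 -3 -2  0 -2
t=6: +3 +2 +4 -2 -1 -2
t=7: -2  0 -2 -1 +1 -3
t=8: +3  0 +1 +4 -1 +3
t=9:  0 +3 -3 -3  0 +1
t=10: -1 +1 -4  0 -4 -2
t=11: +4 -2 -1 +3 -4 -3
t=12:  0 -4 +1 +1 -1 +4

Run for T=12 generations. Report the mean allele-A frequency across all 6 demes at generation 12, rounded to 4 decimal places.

0.4694

t=0: k=[60 60 60 0 0 0]
t=1: x=[60.0000 60.0000 55.8000 4.2000 0.0000 0.0000] k=[60 60 56 4 0 0]
t=2: x=[60.0000 59.7200 52.6400 7.3600 0.2800 0.0000] k=[60 56 54 11 0 0]
t=3: x=[59.7200 56.1400 51.1300 13.2400 0.7700 0.0000] k=[60 59 49 16 4 0]
t=4: x=[59.9300 58.3700 47.3900 17.4700 4.5600 0.2800] k=[60 58 49 18 1 1]
t=5: x=[59.8600 57.5100 47.4600 18.9800 2.1900 1.0000] k=[60 58 44 17 2 0]
t=6: x=[59.8600 57.1600 43.0900 17.8400 2.9100 0.1400] k=[60 59 47 16 2 0]
t=7: x=[59.9300 58.2300 45.6700 17.1900 2.8400 0.1400] k=[58 58 44 16 4 0]
t=8: x=[58.0000 57.0200 43.0200 17.1200 4.5600 0.2800] k=[60 57 44 21 4 3]
t=9: x=[59.7900 56.3000 43.3000 21.4200 5.1200 3.0700] k=[60 59 40 18 5 4]
t=10: x=[59.9300 57.7400 39.7900 18.6300 5.8400 4.0700] k=[59 59 36 19 2 2]
t=11: x=[59.0000 57.3900 36.4200 19.0000 3.1900 2.0000] k=[60 55 35 22 0 0]
t=12: x=[59.6500 53.9500 35.4900 21.3700 1.5400 0.0000] k=[60 50 36 22 1 0]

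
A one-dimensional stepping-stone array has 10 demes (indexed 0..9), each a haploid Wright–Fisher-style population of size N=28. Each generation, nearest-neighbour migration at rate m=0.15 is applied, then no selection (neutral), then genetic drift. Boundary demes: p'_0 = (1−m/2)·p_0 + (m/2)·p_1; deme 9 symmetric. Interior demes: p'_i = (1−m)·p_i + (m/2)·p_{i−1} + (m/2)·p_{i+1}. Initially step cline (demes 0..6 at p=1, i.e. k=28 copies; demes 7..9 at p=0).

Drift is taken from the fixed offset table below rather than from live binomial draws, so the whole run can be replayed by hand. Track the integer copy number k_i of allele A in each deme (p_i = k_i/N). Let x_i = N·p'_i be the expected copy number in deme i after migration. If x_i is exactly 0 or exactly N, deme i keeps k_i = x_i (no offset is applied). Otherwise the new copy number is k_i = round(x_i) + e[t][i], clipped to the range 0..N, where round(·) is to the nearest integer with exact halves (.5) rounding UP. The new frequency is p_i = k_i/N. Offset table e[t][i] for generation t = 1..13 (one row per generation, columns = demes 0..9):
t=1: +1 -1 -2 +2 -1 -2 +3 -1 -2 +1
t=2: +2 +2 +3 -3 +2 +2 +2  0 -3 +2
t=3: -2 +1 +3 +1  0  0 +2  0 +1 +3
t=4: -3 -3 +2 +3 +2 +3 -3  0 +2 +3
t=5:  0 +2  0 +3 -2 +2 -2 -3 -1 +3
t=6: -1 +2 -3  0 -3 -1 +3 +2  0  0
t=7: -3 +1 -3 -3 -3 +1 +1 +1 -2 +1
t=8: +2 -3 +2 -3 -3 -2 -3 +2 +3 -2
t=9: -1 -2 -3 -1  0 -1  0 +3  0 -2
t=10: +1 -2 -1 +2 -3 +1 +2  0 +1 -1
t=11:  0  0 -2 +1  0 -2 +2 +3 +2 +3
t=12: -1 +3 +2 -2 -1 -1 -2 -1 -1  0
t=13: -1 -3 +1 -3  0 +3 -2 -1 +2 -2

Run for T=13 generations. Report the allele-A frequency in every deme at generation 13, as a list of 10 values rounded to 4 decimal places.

[0.9286, 0.8929, 0.9286, 0.7143, 0.6786, 0.7857, 0.6071, 0.5357, 0.3571, 0.1071]

t=0: k=[28 28 28 28 28 28 28 0 0 0]
t=1: x=[28.0000 28.0000 28.0000 28.0000 28.0000 28.0000 25.9000 2.1000 0.0000 0.0000] k=[28 28 28 28 28 28 28 1 0 0]
t=2: x=[28.0000 28.0000 28.0000 28.0000 28.0000 28.0000 25.9750 2.9500 0.0750 0.0000] k=[28 28 28 28 28 28 28 3 0 0]
t=3: x=[28.0000 28.0000 28.0000 28.0000 28.0000 28.0000 26.1250 4.6500 0.2250 0.0000] k=[28 28 28 28 28 28 28 5 1 0]
t=4: x=[28.0000 28.0000 28.0000 28.0000 28.0000 28.0000 26.2750 6.4250 1.2250 0.0750] k=[28 28 28 28 28 28 23 6 3 3]
t=5: x=[28.0000 28.0000 28.0000 28.0000 28.0000 27.6250 22.1000 7.0500 3.2250 3.0000] k=[28 28 28 28 28 28 20 4 2 6]
t=6: x=[28.0000 28.0000 28.0000 28.0000 28.0000 27.4000 19.4000 5.0500 2.4500 5.7000] k=[28 28 28 28 28 26 22 7 2 6]
t=7: x=[28.0000 28.0000 28.0000 28.0000 27.8500 25.8500 21.1750 7.7500 2.6750 5.7000] k=[28 28 28 28 25 27 22 9 1 7]
t=8: x=[28.0000 28.0000 28.0000 27.7750 25.3750 26.4750 21.4000 9.3750 2.0500 6.5500] k=[28 28 28 25 22 24 18 11 5 5]
t=9: x=[28.0000 28.0000 27.7750 25.0000 22.3750 23.4000 17.9250 11.0750 5.4500 5.0000] k=[28 28 25 24 22 22 18 14 5 3]
t=10: x=[28.0000 27.7750 25.1500 23.9250 22.1500 21.7000 18.0000 13.6250 5.5250 3.1500] k=[28 26 24 26 19 23 20 14 7 2]
t=11: x=[27.8500 26.0000 24.3000 25.3250 19.8250 22.4750 19.7750 13.9250 7.1500 2.3750] k=[28 26 22 26 20 20 22 17 9 5]
t=12: x=[27.8500 25.8500 22.6000 25.2500 20.4500 20.1500 21.4750 16.7750 9.3000 5.3000] k=[27 28 25 23 19 19 19 16 8 5]
t=13: x=[27.0750 27.7000 25.0750 22.8500 19.3000 19.0000 18.7750 15.6250 8.3750 5.2250] k=[26 25 26 20 19 22 17 15 10 3]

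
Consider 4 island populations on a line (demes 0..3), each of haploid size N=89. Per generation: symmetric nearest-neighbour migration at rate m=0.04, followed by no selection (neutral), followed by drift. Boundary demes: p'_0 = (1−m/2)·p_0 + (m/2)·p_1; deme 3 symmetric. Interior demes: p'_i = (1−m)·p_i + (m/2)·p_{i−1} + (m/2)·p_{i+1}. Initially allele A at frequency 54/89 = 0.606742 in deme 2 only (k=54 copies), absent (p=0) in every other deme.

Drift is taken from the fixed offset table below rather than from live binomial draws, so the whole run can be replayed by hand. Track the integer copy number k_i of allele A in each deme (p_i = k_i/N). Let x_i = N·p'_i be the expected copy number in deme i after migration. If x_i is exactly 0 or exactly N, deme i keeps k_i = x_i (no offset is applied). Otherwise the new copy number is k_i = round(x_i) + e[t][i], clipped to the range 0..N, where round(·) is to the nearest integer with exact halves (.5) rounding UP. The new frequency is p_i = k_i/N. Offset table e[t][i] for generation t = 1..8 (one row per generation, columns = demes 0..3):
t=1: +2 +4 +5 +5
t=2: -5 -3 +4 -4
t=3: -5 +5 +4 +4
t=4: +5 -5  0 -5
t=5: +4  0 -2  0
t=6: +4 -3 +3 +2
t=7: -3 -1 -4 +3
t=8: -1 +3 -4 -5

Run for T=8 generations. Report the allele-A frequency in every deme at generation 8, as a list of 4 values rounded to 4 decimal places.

[0.1011, 0.0899, 0.4944, 0.0899]

t=0: k=[0 0 54 0]
t=1: x=[0.0000 1.0800 51.8400 1.0800] k=[0 5 57 6]
t=2: x=[0.1000 5.9400 54.9400 7.0200] k=[0 3 59 3]
t=3: x=[0.0600 4.0600 56.7600 4.1200] k=[0 9 61 8]
t=4: x=[0.1800 9.8600 58.9000 9.0600] k=[5 5 59 4]
t=5: x=[5.0000 6.0800 56.8200 5.1000] k=[9 6 55 5]
t=6: x=[8.9400 7.0400 53.0200 6.0000] k=[13 4 56 8]
t=7: x=[12.8200 5.2200 54.0000 8.9600] k=[10 4 50 12]
t=8: x=[9.8800 5.0400 48.3200 12.7600] k=[9 8 44 8]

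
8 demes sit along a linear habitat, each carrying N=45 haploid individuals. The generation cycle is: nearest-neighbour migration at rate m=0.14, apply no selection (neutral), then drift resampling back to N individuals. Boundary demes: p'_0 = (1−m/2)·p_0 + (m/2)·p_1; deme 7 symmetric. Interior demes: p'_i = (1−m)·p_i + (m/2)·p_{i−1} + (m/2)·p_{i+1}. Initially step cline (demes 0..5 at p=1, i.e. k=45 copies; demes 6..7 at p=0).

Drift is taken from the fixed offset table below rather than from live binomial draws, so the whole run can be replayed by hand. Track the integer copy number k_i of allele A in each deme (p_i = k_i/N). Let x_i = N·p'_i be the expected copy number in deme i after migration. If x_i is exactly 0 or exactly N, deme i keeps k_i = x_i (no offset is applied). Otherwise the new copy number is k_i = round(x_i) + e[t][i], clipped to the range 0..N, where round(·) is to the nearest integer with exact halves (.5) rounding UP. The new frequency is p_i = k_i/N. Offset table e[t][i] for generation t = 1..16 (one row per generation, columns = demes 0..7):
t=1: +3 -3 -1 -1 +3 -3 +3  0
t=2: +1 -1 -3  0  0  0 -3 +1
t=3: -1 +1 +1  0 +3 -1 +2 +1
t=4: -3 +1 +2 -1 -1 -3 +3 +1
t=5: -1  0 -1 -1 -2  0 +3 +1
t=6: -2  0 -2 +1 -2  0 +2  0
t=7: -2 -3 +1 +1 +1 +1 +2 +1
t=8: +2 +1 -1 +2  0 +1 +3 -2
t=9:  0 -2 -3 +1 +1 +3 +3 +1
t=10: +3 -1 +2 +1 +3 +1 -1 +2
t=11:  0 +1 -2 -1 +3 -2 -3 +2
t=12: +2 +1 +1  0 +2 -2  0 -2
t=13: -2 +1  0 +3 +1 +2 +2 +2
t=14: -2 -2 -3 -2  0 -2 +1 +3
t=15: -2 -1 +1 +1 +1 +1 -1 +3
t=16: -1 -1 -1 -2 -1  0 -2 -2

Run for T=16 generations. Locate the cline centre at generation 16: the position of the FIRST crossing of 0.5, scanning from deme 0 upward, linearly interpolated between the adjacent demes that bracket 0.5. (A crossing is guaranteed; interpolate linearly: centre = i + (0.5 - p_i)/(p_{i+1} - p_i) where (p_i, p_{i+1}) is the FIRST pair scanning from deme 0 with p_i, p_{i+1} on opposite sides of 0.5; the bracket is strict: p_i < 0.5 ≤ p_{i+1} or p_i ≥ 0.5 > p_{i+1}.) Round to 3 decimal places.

5.955

t=0: k=[45 45 45 45 45 45 0 0]
t=1: x=[45.0000 45.0000 45.0000 45.0000 45.0000 41.8500 3.1500 0.0000] k=[45 45 45 45 45 39 6 0]
t=2: x=[45.0000 45.0000 45.0000 45.0000 44.5800 37.1100 7.8900 0.4200] k=[45 45 45 45 45 37 5 1]
t=3: x=[45.0000 45.0000 45.0000 45.0000 44.4400 35.3200 6.9600 1.2800] k=[45 45 45 45 45 34 9 2]
t=4: x=[45.0000 45.0000 45.0000 45.0000 44.2300 33.0200 10.2600 2.4900] k=[45 45 45 45 43 30 13 3]
t=5: x=[45.0000 45.0000 45.0000 44.8600 42.2300 29.7200 13.4900 3.7000] k=[45 45 45 44 40 30 16 5]
t=6: x=[45.0000 45.0000 44.9300 43.7900 39.5800 29.7200 16.2100 5.7700] k=[45 45 43 45 38 30 18 6]
t=7: x=[45.0000 44.8600 43.2800 44.3700 37.9300 29.7200 18.0000 6.8400] k=[45 42 44 45 39 31 20 8]
t=8: x=[44.7900 42.3500 43.9300 44.5100 38.8600 30.7900 19.9300 8.8400] k=[45 43 43 45 39 32 23 7]
t=9: x=[44.8600 43.1400 43.1400 44.4400 38.9300 31.8600 22.5100 8.1200] k=[45 41 40 45 40 35 26 9]
t=10: x=[44.7200 41.2100 40.4200 44.3000 40.0000 34.7200 25.4400 10.1900] k=[45 40 42 45 43 36 24 12]
t=11: x=[44.6500 40.4900 42.0700 44.6500 42.6500 35.6500 24.0000 12.8400] k=[45 41 40 44 45 34 21 15]
t=12: x=[44.7200 41.2100 40.3500 43.7900 44.1600 33.8600 21.4900 15.4200] k=[45 42 41 44 45 32 21 13]
t=13: x=[44.7900 42.1400 41.2800 43.8600 44.0200 32.1400 21.2100 13.5600] k=[43 43 41 45 45 34 23 16]
t=14: x=[43.0000 42.8600 41.4200 44.7200 44.2300 34.0000 23.2800 16.4900] k=[41 41 38 43 44 32 24 19]
t=15: x=[41.0000 40.7900 38.5600 42.7200 43.0900 32.2800 24.2100 19.3500] k=[39 40 40 44 44 33 23 22]
t=16: x=[39.0700 39.9300 40.2800 43.7200 43.2300 33.0700 23.6300 22.0700] k=[38 39 39 42 42 33 22 20]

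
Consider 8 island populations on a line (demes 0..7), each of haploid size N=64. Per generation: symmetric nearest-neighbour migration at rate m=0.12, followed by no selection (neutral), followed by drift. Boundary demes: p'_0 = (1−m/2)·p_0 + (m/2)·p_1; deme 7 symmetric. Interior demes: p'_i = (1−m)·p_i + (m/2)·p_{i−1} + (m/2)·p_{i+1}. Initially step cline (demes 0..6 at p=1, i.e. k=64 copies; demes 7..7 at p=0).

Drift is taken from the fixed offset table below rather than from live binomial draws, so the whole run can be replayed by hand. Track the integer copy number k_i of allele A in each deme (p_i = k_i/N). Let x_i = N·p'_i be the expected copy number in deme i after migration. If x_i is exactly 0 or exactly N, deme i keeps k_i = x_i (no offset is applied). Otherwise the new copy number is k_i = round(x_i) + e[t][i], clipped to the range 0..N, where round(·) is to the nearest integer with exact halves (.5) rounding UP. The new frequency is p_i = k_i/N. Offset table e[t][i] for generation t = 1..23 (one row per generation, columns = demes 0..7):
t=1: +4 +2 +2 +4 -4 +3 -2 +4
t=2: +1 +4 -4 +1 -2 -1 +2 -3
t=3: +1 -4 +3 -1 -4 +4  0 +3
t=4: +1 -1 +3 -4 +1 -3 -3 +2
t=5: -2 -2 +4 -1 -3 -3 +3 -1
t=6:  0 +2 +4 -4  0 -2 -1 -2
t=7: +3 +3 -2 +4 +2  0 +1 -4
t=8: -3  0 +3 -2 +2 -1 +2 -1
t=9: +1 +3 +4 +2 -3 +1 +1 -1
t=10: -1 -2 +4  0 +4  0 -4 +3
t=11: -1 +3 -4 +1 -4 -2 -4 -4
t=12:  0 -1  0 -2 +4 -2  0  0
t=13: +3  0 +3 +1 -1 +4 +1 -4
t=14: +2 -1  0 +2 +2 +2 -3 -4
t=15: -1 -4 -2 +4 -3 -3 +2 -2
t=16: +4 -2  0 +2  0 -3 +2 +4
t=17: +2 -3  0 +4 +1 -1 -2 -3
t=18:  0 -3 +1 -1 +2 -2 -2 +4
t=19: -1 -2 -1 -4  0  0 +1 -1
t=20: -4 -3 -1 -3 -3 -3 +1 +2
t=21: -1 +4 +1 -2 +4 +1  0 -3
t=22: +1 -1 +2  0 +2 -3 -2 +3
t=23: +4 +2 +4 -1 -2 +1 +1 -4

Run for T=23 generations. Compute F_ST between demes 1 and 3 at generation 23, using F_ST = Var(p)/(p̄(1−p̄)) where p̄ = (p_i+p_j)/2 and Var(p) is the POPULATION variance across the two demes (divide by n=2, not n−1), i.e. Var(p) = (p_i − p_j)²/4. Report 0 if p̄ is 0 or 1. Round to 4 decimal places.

0.0005

t=0: k=[64 64 64 64 64 64 64 0]
t=1: x=[64.0000 64.0000 64.0000 64.0000 64.0000 64.0000 60.1600 3.8400] k=[64 64 64 64 64 64 58 8]
t=2: x=[64.0000 64.0000 64.0000 64.0000 64.0000 63.6400 55.3600 11.0000] k=[64 64 64 64 64 63 57 8]
t=3: x=[64.0000 64.0000 64.0000 64.0000 63.9400 62.7000 54.4200 10.9400] k=[64 64 64 64 60 64 54 14]
t=4: x=[64.0000 64.0000 64.0000 63.7600 60.4800 63.1600 52.2000 16.4000] k=[64 64 64 60 61 60 49 18]
t=5: x=[64.0000 64.0000 63.7600 60.3000 60.8800 59.4000 47.8000 19.8600] k=[64 64 64 59 58 56 51 19]
t=6: x=[64.0000 64.0000 63.7000 59.2400 57.9400 55.8200 49.3800 20.9200] k=[64 64 64 55 58 54 48 19]
t=7: x=[64.0000 64.0000 63.4600 55.7200 57.5800 53.8800 46.6200 20.7400] k=[64 64 61 60 60 54 48 17]
t=8: x=[64.0000 63.8200 61.1200 60.0600 59.6400 54.0000 46.5000 18.8600] k=[64 64 64 58 62 53 49 18]
t=9: x=[64.0000 64.0000 63.6400 58.6000 61.2200 53.3000 47.3800 19.8600] k=[64 64 64 61 58 54 48 19]
t=10: x=[64.0000 64.0000 63.8200 61.0000 57.9400 53.8800 46.6200 20.7400] k=[64 64 64 61 62 54 43 24]
t=11: x=[64.0000 64.0000 63.8200 61.2400 61.4600 53.8200 42.5200 25.1400] k=[64 64 60 62 57 52 39 21]
t=12: x=[64.0000 63.7600 60.3600 61.5800 57.0000 51.5200 38.7000 22.0800] k=[64 63 60 60 61 50 39 22]
t=13: x=[63.9400 62.8800 60.1800 60.0600 60.2800 50.0000 38.6400 23.0200] k=[64 63 63 61 59 54 40 19]
t=14: x=[63.9400 63.0600 62.8800 61.0000 58.8200 53.4600 39.5800 20.2600] k=[64 62 63 63 61 55 37 16]
t=15: x=[63.8800 62.1800 62.9400 62.8800 60.7600 54.2800 36.8200 17.2600] k=[63 58 61 64 58 51 39 15]
t=16: x=[62.7000 58.4800 61.0000 63.4600 57.9400 50.7000 38.2800 16.4400] k=[64 56 61 64 58 48 40 20]
t=17: x=[63.5200 56.7800 60.8800 63.4600 57.7600 48.1200 39.2800 21.2000] k=[64 54 61 64 59 47 37 18]
t=18: x=[63.4000 55.0200 60.7600 63.5200 58.5800 47.1200 36.4600 19.1400] k=[63 52 62 63 61 45 34 23]
t=19: x=[62.3400 53.2600 61.4600 62.8200 60.1600 45.3000 34.0000 23.6600] k=[61 51 60 59 60 45 35 23]
t=20: x=[60.4000 52.1400 59.4000 59.1200 59.0400 45.3000 34.8800 23.7200] k=[56 49 58 56 56 42 36 26]
t=21: x=[55.5800 49.9600 57.3400 56.1200 55.1600 42.4800 35.7600 26.6000] k=[55 54 58 54 59 43 36 24]
t=22: x=[54.9400 54.3000 57.5200 54.5400 57.7400 43.5400 35.7000 24.7200] k=[56 53 60 55 60 41 34 28]
t=23: x=[55.8200 53.6000 59.2800 55.6000 58.5600 41.7200 34.0600 28.3600] k=[60 56 63 55 57 43 35 24]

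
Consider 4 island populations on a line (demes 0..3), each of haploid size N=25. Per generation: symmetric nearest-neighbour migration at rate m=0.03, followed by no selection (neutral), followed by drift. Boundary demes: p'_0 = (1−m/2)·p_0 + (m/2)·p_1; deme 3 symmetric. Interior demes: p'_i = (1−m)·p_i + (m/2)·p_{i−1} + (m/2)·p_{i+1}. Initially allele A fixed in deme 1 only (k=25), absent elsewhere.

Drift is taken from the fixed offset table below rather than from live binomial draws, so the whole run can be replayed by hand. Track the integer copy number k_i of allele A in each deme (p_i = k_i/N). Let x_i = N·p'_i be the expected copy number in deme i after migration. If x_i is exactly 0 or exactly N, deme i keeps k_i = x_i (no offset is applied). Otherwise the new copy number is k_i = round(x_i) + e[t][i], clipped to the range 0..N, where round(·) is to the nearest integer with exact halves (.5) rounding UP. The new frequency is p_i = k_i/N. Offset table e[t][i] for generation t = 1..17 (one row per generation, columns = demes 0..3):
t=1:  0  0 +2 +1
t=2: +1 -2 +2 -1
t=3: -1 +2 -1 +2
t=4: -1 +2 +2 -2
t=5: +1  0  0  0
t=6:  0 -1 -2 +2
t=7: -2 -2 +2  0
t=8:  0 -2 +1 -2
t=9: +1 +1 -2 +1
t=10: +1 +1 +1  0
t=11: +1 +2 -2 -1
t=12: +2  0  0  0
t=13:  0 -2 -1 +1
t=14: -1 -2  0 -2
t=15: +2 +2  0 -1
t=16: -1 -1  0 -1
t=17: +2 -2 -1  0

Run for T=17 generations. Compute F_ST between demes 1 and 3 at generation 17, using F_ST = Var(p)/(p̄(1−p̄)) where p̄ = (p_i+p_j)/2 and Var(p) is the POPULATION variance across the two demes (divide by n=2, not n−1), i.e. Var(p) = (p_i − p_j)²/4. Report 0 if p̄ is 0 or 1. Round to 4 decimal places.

0.3889

t=0: k=[0 25 0 0]
t=1: x=[0.3750 24.2500 0.3750 0.0000] k=[0 24 2 0]
t=2: x=[0.3600 23.3100 2.3000 0.0300] k=[1 21 4 0]
t=3: x=[1.3000 20.4450 4.1950 0.0600] k=[0 22 3 2]
t=4: x=[0.3300 21.3850 3.2700 2.0150] k=[0 23 5 0]
t=5: x=[0.3450 22.3850 5.1950 0.0750] k=[1 22 5 0]
t=6: x=[1.3150 21.4300 5.1800 0.0750] k=[1 20 3 2]
t=7: x=[1.2850 19.4600 3.2400 2.0150] k=[0 17 5 2]
t=8: x=[0.2550 16.5650 5.1350 2.0450] k=[0 15 6 0]
t=9: x=[0.2250 14.6400 6.0450 0.0900] k=[1 16 4 1]
t=10: x=[1.2250 15.5950 4.1350 1.0450] k=[2 17 5 1]
t=11: x=[2.2250 16.5950 5.1200 1.0600] k=[3 19 3 0]
t=12: x=[3.2400 18.5200 3.1950 0.0450] k=[5 19 3 0]
t=13: x=[5.2100 18.5500 3.1950 0.0450] k=[5 17 2 1]
t=14: x=[5.1800 16.5950 2.2100 1.0150] k=[4 15 2 0]
t=15: x=[4.1650 14.6400 2.1650 0.0300] k=[6 17 2 0]
t=16: x=[6.1650 16.6100 2.1950 0.0300] k=[5 16 2 0]
t=17: x=[5.1650 15.6250 2.1800 0.0300] k=[7 14 1 0]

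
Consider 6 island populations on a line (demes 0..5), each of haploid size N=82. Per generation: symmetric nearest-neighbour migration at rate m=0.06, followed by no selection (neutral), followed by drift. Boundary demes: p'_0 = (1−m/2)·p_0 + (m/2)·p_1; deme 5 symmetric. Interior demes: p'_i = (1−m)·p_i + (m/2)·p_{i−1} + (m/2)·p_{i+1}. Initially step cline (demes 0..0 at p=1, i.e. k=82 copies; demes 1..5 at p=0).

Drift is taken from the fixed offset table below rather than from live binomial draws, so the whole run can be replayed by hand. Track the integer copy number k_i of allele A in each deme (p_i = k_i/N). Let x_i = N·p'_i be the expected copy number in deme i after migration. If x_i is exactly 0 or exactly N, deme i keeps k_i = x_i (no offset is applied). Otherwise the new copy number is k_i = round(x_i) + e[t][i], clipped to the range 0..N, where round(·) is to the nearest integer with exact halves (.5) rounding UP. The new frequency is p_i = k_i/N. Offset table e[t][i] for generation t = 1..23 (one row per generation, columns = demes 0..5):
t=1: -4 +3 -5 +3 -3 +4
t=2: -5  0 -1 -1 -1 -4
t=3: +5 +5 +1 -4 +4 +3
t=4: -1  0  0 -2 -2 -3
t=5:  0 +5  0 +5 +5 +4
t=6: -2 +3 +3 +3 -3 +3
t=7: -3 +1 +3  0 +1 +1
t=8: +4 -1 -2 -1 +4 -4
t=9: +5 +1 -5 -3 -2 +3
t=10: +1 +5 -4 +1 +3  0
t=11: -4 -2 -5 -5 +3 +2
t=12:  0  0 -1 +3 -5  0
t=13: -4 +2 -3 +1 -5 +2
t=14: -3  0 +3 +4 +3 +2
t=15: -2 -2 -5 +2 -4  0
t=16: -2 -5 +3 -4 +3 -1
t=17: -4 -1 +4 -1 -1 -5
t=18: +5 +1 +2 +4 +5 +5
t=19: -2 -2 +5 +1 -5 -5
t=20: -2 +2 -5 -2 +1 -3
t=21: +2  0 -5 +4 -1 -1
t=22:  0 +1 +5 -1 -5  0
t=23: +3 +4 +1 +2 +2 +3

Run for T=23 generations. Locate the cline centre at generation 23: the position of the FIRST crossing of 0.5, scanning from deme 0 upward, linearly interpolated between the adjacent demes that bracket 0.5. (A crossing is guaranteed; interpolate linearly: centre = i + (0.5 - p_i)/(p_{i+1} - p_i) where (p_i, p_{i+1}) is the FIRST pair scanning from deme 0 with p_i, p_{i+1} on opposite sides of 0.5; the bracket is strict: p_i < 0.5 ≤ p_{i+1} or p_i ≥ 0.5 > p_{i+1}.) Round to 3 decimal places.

t=0: k=[82 0 0 0 0 0]
t=1: x=[79.5400 2.4600 0.0000 0.0000 0.0000 0.0000] k=[76 5 0 0 0 0]
t=2: x=[73.8700 6.9800 0.1500 0.0000 0.0000 0.0000] k=[69 7 0 0 0 0]
t=3: x=[67.1400 8.6500 0.2100 0.0000 0.0000 0.0000] k=[72 14 1 0 0 0]
t=4: x=[70.2600 15.3500 1.3600 0.0300 0.0000 0.0000] k=[69 15 1 0 0 0]
t=5: x=[67.3800 16.2000 1.3900 0.0300 0.0000 0.0000] k=[67 21 1 5 0 0]
t=6: x=[65.6200 21.7800 1.7200 4.7300 0.1500 0.0000] k=[64 25 5 8 0 0]
t=7: x=[62.8300 25.5700 5.6900 7.6700 0.2400 0.0000] k=[60 27 9 8 1 0]
t=8: x=[59.0100 27.4500 9.5100 7.8200 1.1800 0.0300] k=[63 26 8 7 5 0]
t=9: x=[61.8900 26.5700 8.5100 6.9700 4.9100 0.1500] k=[67 28 4 4 3 3]
t=10: x=[65.8300 28.4500 4.7200 3.9700 3.0300 3.0000] k=[67 33 1 5 6 3]
t=11: x=[65.9800 33.0600 2.0800 4.9100 5.8800 3.0900] k=[62 31 0 0 9 5]
t=12: x=[61.0700 31.0000 0.9300 0.2700 8.6100 5.1200] k=[61 31 0 3 4 5]
t=13: x=[60.1000 30.9700 1.0200 2.9400 4.0000 4.9700] k=[56 33 0 4 0 7]
t=14: x=[55.3100 32.7000 1.1100 3.7600 0.3300 6.7900] k=[52 33 4 8 3 9]
t=15: x=[51.4300 32.7000 4.9900 7.7300 3.3300 8.8200] k=[49 31 0 10 0 9]
t=16: x=[48.4600 30.6100 1.2300 9.4000 0.5700 8.7300] k=[46 26 4 5 4 8]
t=17: x=[45.4000 25.9400 4.6900 4.9400 4.1500 7.8800] k=[41 25 9 4 3 3]
t=18: x=[40.5200 25.0000 9.3300 4.1200 3.0300 3.0000] k=[46 26 11 8 8 8]
t=19: x=[45.4000 26.1500 11.3600 8.0900 8.0000 8.0000] k=[43 24 16 9 3 3]
t=20: x=[42.4300 24.3300 16.0300 9.0300 3.1800 3.0000] k=[40 26 11 7 4 0]
t=21: x=[39.5800 25.9700 11.3300 7.0300 3.9700 0.1200] k=[42 26 6 11 3 0]
t=22: x=[41.5200 25.8800 6.7500 10.6100 3.1500 0.0900] k=[42 27 12 10 0 0]
t=23: x=[41.5500 27.0000 12.3900 9.7600 0.3000 0.0000] k=[45 31 13 12 2 0]

0.286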